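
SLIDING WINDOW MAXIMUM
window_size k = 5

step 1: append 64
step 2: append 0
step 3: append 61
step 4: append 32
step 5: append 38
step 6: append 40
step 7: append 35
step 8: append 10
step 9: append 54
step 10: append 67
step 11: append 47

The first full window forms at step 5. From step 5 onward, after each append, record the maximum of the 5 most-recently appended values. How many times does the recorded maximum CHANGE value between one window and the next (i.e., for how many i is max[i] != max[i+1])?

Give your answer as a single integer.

Answer: 4

Derivation:
step 1: append 64 -> window=[64] (not full yet)
step 2: append 0 -> window=[64, 0] (not full yet)
step 3: append 61 -> window=[64, 0, 61] (not full yet)
step 4: append 32 -> window=[64, 0, 61, 32] (not full yet)
step 5: append 38 -> window=[64, 0, 61, 32, 38] -> max=64
step 6: append 40 -> window=[0, 61, 32, 38, 40] -> max=61
step 7: append 35 -> window=[61, 32, 38, 40, 35] -> max=61
step 8: append 10 -> window=[32, 38, 40, 35, 10] -> max=40
step 9: append 54 -> window=[38, 40, 35, 10, 54] -> max=54
step 10: append 67 -> window=[40, 35, 10, 54, 67] -> max=67
step 11: append 47 -> window=[35, 10, 54, 67, 47] -> max=67
Recorded maximums: 64 61 61 40 54 67 67
Changes between consecutive maximums: 4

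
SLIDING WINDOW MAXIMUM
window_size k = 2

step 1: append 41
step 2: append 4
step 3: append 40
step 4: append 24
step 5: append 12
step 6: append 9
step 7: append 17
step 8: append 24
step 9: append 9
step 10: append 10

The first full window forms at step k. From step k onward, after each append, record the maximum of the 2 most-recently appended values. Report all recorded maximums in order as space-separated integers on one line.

step 1: append 41 -> window=[41] (not full yet)
step 2: append 4 -> window=[41, 4] -> max=41
step 3: append 40 -> window=[4, 40] -> max=40
step 4: append 24 -> window=[40, 24] -> max=40
step 5: append 12 -> window=[24, 12] -> max=24
step 6: append 9 -> window=[12, 9] -> max=12
step 7: append 17 -> window=[9, 17] -> max=17
step 8: append 24 -> window=[17, 24] -> max=24
step 9: append 9 -> window=[24, 9] -> max=24
step 10: append 10 -> window=[9, 10] -> max=10

Answer: 41 40 40 24 12 17 24 24 10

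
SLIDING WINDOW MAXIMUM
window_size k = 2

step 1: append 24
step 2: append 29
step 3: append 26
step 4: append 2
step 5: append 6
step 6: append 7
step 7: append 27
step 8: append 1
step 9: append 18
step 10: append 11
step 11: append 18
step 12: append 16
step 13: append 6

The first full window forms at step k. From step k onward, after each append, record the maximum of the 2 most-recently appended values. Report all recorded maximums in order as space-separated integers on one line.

Answer: 29 29 26 6 7 27 27 18 18 18 18 16

Derivation:
step 1: append 24 -> window=[24] (not full yet)
step 2: append 29 -> window=[24, 29] -> max=29
step 3: append 26 -> window=[29, 26] -> max=29
step 4: append 2 -> window=[26, 2] -> max=26
step 5: append 6 -> window=[2, 6] -> max=6
step 6: append 7 -> window=[6, 7] -> max=7
step 7: append 27 -> window=[7, 27] -> max=27
step 8: append 1 -> window=[27, 1] -> max=27
step 9: append 18 -> window=[1, 18] -> max=18
step 10: append 11 -> window=[18, 11] -> max=18
step 11: append 18 -> window=[11, 18] -> max=18
step 12: append 16 -> window=[18, 16] -> max=18
step 13: append 6 -> window=[16, 6] -> max=16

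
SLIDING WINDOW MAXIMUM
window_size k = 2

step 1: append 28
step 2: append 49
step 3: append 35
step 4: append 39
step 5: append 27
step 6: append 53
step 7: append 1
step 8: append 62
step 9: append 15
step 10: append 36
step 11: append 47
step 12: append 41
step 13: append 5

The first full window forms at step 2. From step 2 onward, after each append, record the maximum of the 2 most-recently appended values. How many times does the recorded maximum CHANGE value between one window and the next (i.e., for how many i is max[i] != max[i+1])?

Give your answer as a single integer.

step 1: append 28 -> window=[28] (not full yet)
step 2: append 49 -> window=[28, 49] -> max=49
step 3: append 35 -> window=[49, 35] -> max=49
step 4: append 39 -> window=[35, 39] -> max=39
step 5: append 27 -> window=[39, 27] -> max=39
step 6: append 53 -> window=[27, 53] -> max=53
step 7: append 1 -> window=[53, 1] -> max=53
step 8: append 62 -> window=[1, 62] -> max=62
step 9: append 15 -> window=[62, 15] -> max=62
step 10: append 36 -> window=[15, 36] -> max=36
step 11: append 47 -> window=[36, 47] -> max=47
step 12: append 41 -> window=[47, 41] -> max=47
step 13: append 5 -> window=[41, 5] -> max=41
Recorded maximums: 49 49 39 39 53 53 62 62 36 47 47 41
Changes between consecutive maximums: 6

Answer: 6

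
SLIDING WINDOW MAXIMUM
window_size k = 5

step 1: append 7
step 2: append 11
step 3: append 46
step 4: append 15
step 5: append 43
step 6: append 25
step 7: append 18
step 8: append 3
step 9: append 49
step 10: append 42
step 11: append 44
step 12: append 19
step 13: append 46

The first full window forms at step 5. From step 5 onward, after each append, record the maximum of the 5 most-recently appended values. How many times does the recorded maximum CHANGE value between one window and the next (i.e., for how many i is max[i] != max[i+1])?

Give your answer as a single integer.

Answer: 2

Derivation:
step 1: append 7 -> window=[7] (not full yet)
step 2: append 11 -> window=[7, 11] (not full yet)
step 3: append 46 -> window=[7, 11, 46] (not full yet)
step 4: append 15 -> window=[7, 11, 46, 15] (not full yet)
step 5: append 43 -> window=[7, 11, 46, 15, 43] -> max=46
step 6: append 25 -> window=[11, 46, 15, 43, 25] -> max=46
step 7: append 18 -> window=[46, 15, 43, 25, 18] -> max=46
step 8: append 3 -> window=[15, 43, 25, 18, 3] -> max=43
step 9: append 49 -> window=[43, 25, 18, 3, 49] -> max=49
step 10: append 42 -> window=[25, 18, 3, 49, 42] -> max=49
step 11: append 44 -> window=[18, 3, 49, 42, 44] -> max=49
step 12: append 19 -> window=[3, 49, 42, 44, 19] -> max=49
step 13: append 46 -> window=[49, 42, 44, 19, 46] -> max=49
Recorded maximums: 46 46 46 43 49 49 49 49 49
Changes between consecutive maximums: 2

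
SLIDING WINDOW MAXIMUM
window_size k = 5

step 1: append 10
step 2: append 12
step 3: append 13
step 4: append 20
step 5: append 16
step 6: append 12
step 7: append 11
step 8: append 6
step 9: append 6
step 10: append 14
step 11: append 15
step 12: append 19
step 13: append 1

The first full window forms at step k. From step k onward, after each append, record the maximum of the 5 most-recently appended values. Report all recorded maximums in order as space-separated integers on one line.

Answer: 20 20 20 20 16 14 15 19 19

Derivation:
step 1: append 10 -> window=[10] (not full yet)
step 2: append 12 -> window=[10, 12] (not full yet)
step 3: append 13 -> window=[10, 12, 13] (not full yet)
step 4: append 20 -> window=[10, 12, 13, 20] (not full yet)
step 5: append 16 -> window=[10, 12, 13, 20, 16] -> max=20
step 6: append 12 -> window=[12, 13, 20, 16, 12] -> max=20
step 7: append 11 -> window=[13, 20, 16, 12, 11] -> max=20
step 8: append 6 -> window=[20, 16, 12, 11, 6] -> max=20
step 9: append 6 -> window=[16, 12, 11, 6, 6] -> max=16
step 10: append 14 -> window=[12, 11, 6, 6, 14] -> max=14
step 11: append 15 -> window=[11, 6, 6, 14, 15] -> max=15
step 12: append 19 -> window=[6, 6, 14, 15, 19] -> max=19
step 13: append 1 -> window=[6, 14, 15, 19, 1] -> max=19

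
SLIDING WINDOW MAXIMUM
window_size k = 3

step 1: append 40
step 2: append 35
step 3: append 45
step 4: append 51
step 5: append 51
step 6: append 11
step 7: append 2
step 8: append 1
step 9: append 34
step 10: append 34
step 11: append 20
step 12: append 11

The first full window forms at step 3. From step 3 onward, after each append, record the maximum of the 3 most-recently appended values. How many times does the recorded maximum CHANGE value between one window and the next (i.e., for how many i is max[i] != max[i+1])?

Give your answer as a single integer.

Answer: 3

Derivation:
step 1: append 40 -> window=[40] (not full yet)
step 2: append 35 -> window=[40, 35] (not full yet)
step 3: append 45 -> window=[40, 35, 45] -> max=45
step 4: append 51 -> window=[35, 45, 51] -> max=51
step 5: append 51 -> window=[45, 51, 51] -> max=51
step 6: append 11 -> window=[51, 51, 11] -> max=51
step 7: append 2 -> window=[51, 11, 2] -> max=51
step 8: append 1 -> window=[11, 2, 1] -> max=11
step 9: append 34 -> window=[2, 1, 34] -> max=34
step 10: append 34 -> window=[1, 34, 34] -> max=34
step 11: append 20 -> window=[34, 34, 20] -> max=34
step 12: append 11 -> window=[34, 20, 11] -> max=34
Recorded maximums: 45 51 51 51 51 11 34 34 34 34
Changes between consecutive maximums: 3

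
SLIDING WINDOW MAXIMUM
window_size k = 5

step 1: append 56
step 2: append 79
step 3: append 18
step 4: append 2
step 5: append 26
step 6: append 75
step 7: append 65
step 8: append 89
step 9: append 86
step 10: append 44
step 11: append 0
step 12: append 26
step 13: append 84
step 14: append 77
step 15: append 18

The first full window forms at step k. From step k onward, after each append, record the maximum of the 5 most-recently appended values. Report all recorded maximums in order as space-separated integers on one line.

step 1: append 56 -> window=[56] (not full yet)
step 2: append 79 -> window=[56, 79] (not full yet)
step 3: append 18 -> window=[56, 79, 18] (not full yet)
step 4: append 2 -> window=[56, 79, 18, 2] (not full yet)
step 5: append 26 -> window=[56, 79, 18, 2, 26] -> max=79
step 6: append 75 -> window=[79, 18, 2, 26, 75] -> max=79
step 7: append 65 -> window=[18, 2, 26, 75, 65] -> max=75
step 8: append 89 -> window=[2, 26, 75, 65, 89] -> max=89
step 9: append 86 -> window=[26, 75, 65, 89, 86] -> max=89
step 10: append 44 -> window=[75, 65, 89, 86, 44] -> max=89
step 11: append 0 -> window=[65, 89, 86, 44, 0] -> max=89
step 12: append 26 -> window=[89, 86, 44, 0, 26] -> max=89
step 13: append 84 -> window=[86, 44, 0, 26, 84] -> max=86
step 14: append 77 -> window=[44, 0, 26, 84, 77] -> max=84
step 15: append 18 -> window=[0, 26, 84, 77, 18] -> max=84

Answer: 79 79 75 89 89 89 89 89 86 84 84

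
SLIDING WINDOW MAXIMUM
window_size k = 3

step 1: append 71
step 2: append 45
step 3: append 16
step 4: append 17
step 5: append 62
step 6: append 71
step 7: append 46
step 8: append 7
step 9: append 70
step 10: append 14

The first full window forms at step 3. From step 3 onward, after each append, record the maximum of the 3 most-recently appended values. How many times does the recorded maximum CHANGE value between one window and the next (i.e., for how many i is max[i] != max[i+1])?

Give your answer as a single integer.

step 1: append 71 -> window=[71] (not full yet)
step 2: append 45 -> window=[71, 45] (not full yet)
step 3: append 16 -> window=[71, 45, 16] -> max=71
step 4: append 17 -> window=[45, 16, 17] -> max=45
step 5: append 62 -> window=[16, 17, 62] -> max=62
step 6: append 71 -> window=[17, 62, 71] -> max=71
step 7: append 46 -> window=[62, 71, 46] -> max=71
step 8: append 7 -> window=[71, 46, 7] -> max=71
step 9: append 70 -> window=[46, 7, 70] -> max=70
step 10: append 14 -> window=[7, 70, 14] -> max=70
Recorded maximums: 71 45 62 71 71 71 70 70
Changes between consecutive maximums: 4

Answer: 4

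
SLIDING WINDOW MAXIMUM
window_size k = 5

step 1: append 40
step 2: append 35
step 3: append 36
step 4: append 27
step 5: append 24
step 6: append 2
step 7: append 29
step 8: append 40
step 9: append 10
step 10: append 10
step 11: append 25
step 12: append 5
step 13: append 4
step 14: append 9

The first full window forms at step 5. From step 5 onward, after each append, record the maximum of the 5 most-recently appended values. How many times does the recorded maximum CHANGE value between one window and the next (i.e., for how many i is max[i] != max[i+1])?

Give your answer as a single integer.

Answer: 3

Derivation:
step 1: append 40 -> window=[40] (not full yet)
step 2: append 35 -> window=[40, 35] (not full yet)
step 3: append 36 -> window=[40, 35, 36] (not full yet)
step 4: append 27 -> window=[40, 35, 36, 27] (not full yet)
step 5: append 24 -> window=[40, 35, 36, 27, 24] -> max=40
step 6: append 2 -> window=[35, 36, 27, 24, 2] -> max=36
step 7: append 29 -> window=[36, 27, 24, 2, 29] -> max=36
step 8: append 40 -> window=[27, 24, 2, 29, 40] -> max=40
step 9: append 10 -> window=[24, 2, 29, 40, 10] -> max=40
step 10: append 10 -> window=[2, 29, 40, 10, 10] -> max=40
step 11: append 25 -> window=[29, 40, 10, 10, 25] -> max=40
step 12: append 5 -> window=[40, 10, 10, 25, 5] -> max=40
step 13: append 4 -> window=[10, 10, 25, 5, 4] -> max=25
step 14: append 9 -> window=[10, 25, 5, 4, 9] -> max=25
Recorded maximums: 40 36 36 40 40 40 40 40 25 25
Changes between consecutive maximums: 3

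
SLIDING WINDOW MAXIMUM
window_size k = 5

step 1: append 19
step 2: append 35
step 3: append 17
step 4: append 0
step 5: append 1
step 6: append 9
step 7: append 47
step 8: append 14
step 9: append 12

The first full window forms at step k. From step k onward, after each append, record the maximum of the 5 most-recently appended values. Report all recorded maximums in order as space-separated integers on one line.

Answer: 35 35 47 47 47

Derivation:
step 1: append 19 -> window=[19] (not full yet)
step 2: append 35 -> window=[19, 35] (not full yet)
step 3: append 17 -> window=[19, 35, 17] (not full yet)
step 4: append 0 -> window=[19, 35, 17, 0] (not full yet)
step 5: append 1 -> window=[19, 35, 17, 0, 1] -> max=35
step 6: append 9 -> window=[35, 17, 0, 1, 9] -> max=35
step 7: append 47 -> window=[17, 0, 1, 9, 47] -> max=47
step 8: append 14 -> window=[0, 1, 9, 47, 14] -> max=47
step 9: append 12 -> window=[1, 9, 47, 14, 12] -> max=47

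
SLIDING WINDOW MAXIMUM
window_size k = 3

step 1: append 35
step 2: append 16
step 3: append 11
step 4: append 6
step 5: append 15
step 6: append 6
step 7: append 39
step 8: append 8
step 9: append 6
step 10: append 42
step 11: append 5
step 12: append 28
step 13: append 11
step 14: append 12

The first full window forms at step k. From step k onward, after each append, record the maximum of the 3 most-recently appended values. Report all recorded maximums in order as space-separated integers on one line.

step 1: append 35 -> window=[35] (not full yet)
step 2: append 16 -> window=[35, 16] (not full yet)
step 3: append 11 -> window=[35, 16, 11] -> max=35
step 4: append 6 -> window=[16, 11, 6] -> max=16
step 5: append 15 -> window=[11, 6, 15] -> max=15
step 6: append 6 -> window=[6, 15, 6] -> max=15
step 7: append 39 -> window=[15, 6, 39] -> max=39
step 8: append 8 -> window=[6, 39, 8] -> max=39
step 9: append 6 -> window=[39, 8, 6] -> max=39
step 10: append 42 -> window=[8, 6, 42] -> max=42
step 11: append 5 -> window=[6, 42, 5] -> max=42
step 12: append 28 -> window=[42, 5, 28] -> max=42
step 13: append 11 -> window=[5, 28, 11] -> max=28
step 14: append 12 -> window=[28, 11, 12] -> max=28

Answer: 35 16 15 15 39 39 39 42 42 42 28 28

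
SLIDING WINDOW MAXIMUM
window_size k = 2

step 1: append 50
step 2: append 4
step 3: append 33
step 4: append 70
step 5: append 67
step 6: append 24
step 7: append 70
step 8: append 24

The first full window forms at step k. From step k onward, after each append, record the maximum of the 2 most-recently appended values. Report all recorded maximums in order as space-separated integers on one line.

step 1: append 50 -> window=[50] (not full yet)
step 2: append 4 -> window=[50, 4] -> max=50
step 3: append 33 -> window=[4, 33] -> max=33
step 4: append 70 -> window=[33, 70] -> max=70
step 5: append 67 -> window=[70, 67] -> max=70
step 6: append 24 -> window=[67, 24] -> max=67
step 7: append 70 -> window=[24, 70] -> max=70
step 8: append 24 -> window=[70, 24] -> max=70

Answer: 50 33 70 70 67 70 70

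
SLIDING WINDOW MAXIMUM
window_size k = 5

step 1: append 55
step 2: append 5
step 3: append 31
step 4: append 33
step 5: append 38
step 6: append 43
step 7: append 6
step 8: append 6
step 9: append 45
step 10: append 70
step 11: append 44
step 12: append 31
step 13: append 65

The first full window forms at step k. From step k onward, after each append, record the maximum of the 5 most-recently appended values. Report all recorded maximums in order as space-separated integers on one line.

step 1: append 55 -> window=[55] (not full yet)
step 2: append 5 -> window=[55, 5] (not full yet)
step 3: append 31 -> window=[55, 5, 31] (not full yet)
step 4: append 33 -> window=[55, 5, 31, 33] (not full yet)
step 5: append 38 -> window=[55, 5, 31, 33, 38] -> max=55
step 6: append 43 -> window=[5, 31, 33, 38, 43] -> max=43
step 7: append 6 -> window=[31, 33, 38, 43, 6] -> max=43
step 8: append 6 -> window=[33, 38, 43, 6, 6] -> max=43
step 9: append 45 -> window=[38, 43, 6, 6, 45] -> max=45
step 10: append 70 -> window=[43, 6, 6, 45, 70] -> max=70
step 11: append 44 -> window=[6, 6, 45, 70, 44] -> max=70
step 12: append 31 -> window=[6, 45, 70, 44, 31] -> max=70
step 13: append 65 -> window=[45, 70, 44, 31, 65] -> max=70

Answer: 55 43 43 43 45 70 70 70 70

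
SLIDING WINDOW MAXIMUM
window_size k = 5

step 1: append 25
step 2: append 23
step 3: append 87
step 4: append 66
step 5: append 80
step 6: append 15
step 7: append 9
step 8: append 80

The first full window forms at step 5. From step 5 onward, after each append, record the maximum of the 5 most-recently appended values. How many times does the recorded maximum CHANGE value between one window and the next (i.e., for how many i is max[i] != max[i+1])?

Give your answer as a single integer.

Answer: 1

Derivation:
step 1: append 25 -> window=[25] (not full yet)
step 2: append 23 -> window=[25, 23] (not full yet)
step 3: append 87 -> window=[25, 23, 87] (not full yet)
step 4: append 66 -> window=[25, 23, 87, 66] (not full yet)
step 5: append 80 -> window=[25, 23, 87, 66, 80] -> max=87
step 6: append 15 -> window=[23, 87, 66, 80, 15] -> max=87
step 7: append 9 -> window=[87, 66, 80, 15, 9] -> max=87
step 8: append 80 -> window=[66, 80, 15, 9, 80] -> max=80
Recorded maximums: 87 87 87 80
Changes between consecutive maximums: 1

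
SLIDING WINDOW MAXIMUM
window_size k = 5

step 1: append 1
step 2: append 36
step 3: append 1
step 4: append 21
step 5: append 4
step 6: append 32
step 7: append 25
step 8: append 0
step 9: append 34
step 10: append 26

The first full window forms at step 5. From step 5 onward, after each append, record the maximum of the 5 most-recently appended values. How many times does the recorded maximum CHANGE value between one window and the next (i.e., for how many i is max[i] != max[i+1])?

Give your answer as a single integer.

step 1: append 1 -> window=[1] (not full yet)
step 2: append 36 -> window=[1, 36] (not full yet)
step 3: append 1 -> window=[1, 36, 1] (not full yet)
step 4: append 21 -> window=[1, 36, 1, 21] (not full yet)
step 5: append 4 -> window=[1, 36, 1, 21, 4] -> max=36
step 6: append 32 -> window=[36, 1, 21, 4, 32] -> max=36
step 7: append 25 -> window=[1, 21, 4, 32, 25] -> max=32
step 8: append 0 -> window=[21, 4, 32, 25, 0] -> max=32
step 9: append 34 -> window=[4, 32, 25, 0, 34] -> max=34
step 10: append 26 -> window=[32, 25, 0, 34, 26] -> max=34
Recorded maximums: 36 36 32 32 34 34
Changes between consecutive maximums: 2

Answer: 2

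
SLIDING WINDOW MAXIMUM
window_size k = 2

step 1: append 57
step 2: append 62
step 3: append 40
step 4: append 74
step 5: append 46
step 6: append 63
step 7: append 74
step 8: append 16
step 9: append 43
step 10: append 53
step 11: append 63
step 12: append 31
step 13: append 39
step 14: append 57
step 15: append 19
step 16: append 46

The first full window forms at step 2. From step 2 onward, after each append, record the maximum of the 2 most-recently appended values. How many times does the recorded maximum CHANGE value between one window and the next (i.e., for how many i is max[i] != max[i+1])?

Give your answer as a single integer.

step 1: append 57 -> window=[57] (not full yet)
step 2: append 62 -> window=[57, 62] -> max=62
step 3: append 40 -> window=[62, 40] -> max=62
step 4: append 74 -> window=[40, 74] -> max=74
step 5: append 46 -> window=[74, 46] -> max=74
step 6: append 63 -> window=[46, 63] -> max=63
step 7: append 74 -> window=[63, 74] -> max=74
step 8: append 16 -> window=[74, 16] -> max=74
step 9: append 43 -> window=[16, 43] -> max=43
step 10: append 53 -> window=[43, 53] -> max=53
step 11: append 63 -> window=[53, 63] -> max=63
step 12: append 31 -> window=[63, 31] -> max=63
step 13: append 39 -> window=[31, 39] -> max=39
step 14: append 57 -> window=[39, 57] -> max=57
step 15: append 19 -> window=[57, 19] -> max=57
step 16: append 46 -> window=[19, 46] -> max=46
Recorded maximums: 62 62 74 74 63 74 74 43 53 63 63 39 57 57 46
Changes between consecutive maximums: 9

Answer: 9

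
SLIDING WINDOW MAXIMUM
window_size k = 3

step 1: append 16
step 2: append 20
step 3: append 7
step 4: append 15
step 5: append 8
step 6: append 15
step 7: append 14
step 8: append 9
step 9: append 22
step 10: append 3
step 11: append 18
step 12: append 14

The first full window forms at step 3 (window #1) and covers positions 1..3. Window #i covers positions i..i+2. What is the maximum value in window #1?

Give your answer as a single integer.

Answer: 20

Derivation:
step 1: append 16 -> window=[16] (not full yet)
step 2: append 20 -> window=[16, 20] (not full yet)
step 3: append 7 -> window=[16, 20, 7] -> max=20
Window #1 max = 20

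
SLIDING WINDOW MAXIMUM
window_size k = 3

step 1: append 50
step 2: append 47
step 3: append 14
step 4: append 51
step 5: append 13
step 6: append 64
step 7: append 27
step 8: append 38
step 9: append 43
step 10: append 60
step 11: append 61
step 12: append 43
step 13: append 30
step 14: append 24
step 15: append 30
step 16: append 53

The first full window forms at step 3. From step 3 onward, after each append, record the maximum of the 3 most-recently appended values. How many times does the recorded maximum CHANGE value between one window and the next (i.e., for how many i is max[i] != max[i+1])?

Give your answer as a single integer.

step 1: append 50 -> window=[50] (not full yet)
step 2: append 47 -> window=[50, 47] (not full yet)
step 3: append 14 -> window=[50, 47, 14] -> max=50
step 4: append 51 -> window=[47, 14, 51] -> max=51
step 5: append 13 -> window=[14, 51, 13] -> max=51
step 6: append 64 -> window=[51, 13, 64] -> max=64
step 7: append 27 -> window=[13, 64, 27] -> max=64
step 8: append 38 -> window=[64, 27, 38] -> max=64
step 9: append 43 -> window=[27, 38, 43] -> max=43
step 10: append 60 -> window=[38, 43, 60] -> max=60
step 11: append 61 -> window=[43, 60, 61] -> max=61
step 12: append 43 -> window=[60, 61, 43] -> max=61
step 13: append 30 -> window=[61, 43, 30] -> max=61
step 14: append 24 -> window=[43, 30, 24] -> max=43
step 15: append 30 -> window=[30, 24, 30] -> max=30
step 16: append 53 -> window=[24, 30, 53] -> max=53
Recorded maximums: 50 51 51 64 64 64 43 60 61 61 61 43 30 53
Changes between consecutive maximums: 8

Answer: 8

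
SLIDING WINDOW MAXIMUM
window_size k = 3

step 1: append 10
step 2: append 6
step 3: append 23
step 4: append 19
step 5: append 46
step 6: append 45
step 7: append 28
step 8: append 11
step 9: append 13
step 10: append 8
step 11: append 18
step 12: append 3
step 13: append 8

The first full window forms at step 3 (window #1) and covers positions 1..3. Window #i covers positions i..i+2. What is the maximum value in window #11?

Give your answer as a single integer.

step 1: append 10 -> window=[10] (not full yet)
step 2: append 6 -> window=[10, 6] (not full yet)
step 3: append 23 -> window=[10, 6, 23] -> max=23
step 4: append 19 -> window=[6, 23, 19] -> max=23
step 5: append 46 -> window=[23, 19, 46] -> max=46
step 6: append 45 -> window=[19, 46, 45] -> max=46
step 7: append 28 -> window=[46, 45, 28] -> max=46
step 8: append 11 -> window=[45, 28, 11] -> max=45
step 9: append 13 -> window=[28, 11, 13] -> max=28
step 10: append 8 -> window=[11, 13, 8] -> max=13
step 11: append 18 -> window=[13, 8, 18] -> max=18
step 12: append 3 -> window=[8, 18, 3] -> max=18
step 13: append 8 -> window=[18, 3, 8] -> max=18
Window #11 max = 18

Answer: 18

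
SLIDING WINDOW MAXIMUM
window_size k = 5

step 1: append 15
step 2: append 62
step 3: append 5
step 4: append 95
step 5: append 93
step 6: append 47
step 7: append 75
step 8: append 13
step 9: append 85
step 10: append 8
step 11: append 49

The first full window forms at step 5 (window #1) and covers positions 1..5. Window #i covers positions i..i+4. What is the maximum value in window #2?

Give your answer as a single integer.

step 1: append 15 -> window=[15] (not full yet)
step 2: append 62 -> window=[15, 62] (not full yet)
step 3: append 5 -> window=[15, 62, 5] (not full yet)
step 4: append 95 -> window=[15, 62, 5, 95] (not full yet)
step 5: append 93 -> window=[15, 62, 5, 95, 93] -> max=95
step 6: append 47 -> window=[62, 5, 95, 93, 47] -> max=95
Window #2 max = 95

Answer: 95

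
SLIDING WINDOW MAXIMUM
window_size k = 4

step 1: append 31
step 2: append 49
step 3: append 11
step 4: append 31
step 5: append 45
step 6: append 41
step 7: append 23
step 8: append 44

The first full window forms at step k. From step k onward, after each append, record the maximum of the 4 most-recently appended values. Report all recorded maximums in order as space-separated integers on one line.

Answer: 49 49 45 45 45

Derivation:
step 1: append 31 -> window=[31] (not full yet)
step 2: append 49 -> window=[31, 49] (not full yet)
step 3: append 11 -> window=[31, 49, 11] (not full yet)
step 4: append 31 -> window=[31, 49, 11, 31] -> max=49
step 5: append 45 -> window=[49, 11, 31, 45] -> max=49
step 6: append 41 -> window=[11, 31, 45, 41] -> max=45
step 7: append 23 -> window=[31, 45, 41, 23] -> max=45
step 8: append 44 -> window=[45, 41, 23, 44] -> max=45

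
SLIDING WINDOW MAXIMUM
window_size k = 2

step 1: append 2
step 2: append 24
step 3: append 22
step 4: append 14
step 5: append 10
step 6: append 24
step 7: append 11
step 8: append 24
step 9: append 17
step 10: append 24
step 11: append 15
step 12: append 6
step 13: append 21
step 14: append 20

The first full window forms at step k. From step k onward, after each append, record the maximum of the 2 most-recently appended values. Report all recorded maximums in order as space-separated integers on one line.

step 1: append 2 -> window=[2] (not full yet)
step 2: append 24 -> window=[2, 24] -> max=24
step 3: append 22 -> window=[24, 22] -> max=24
step 4: append 14 -> window=[22, 14] -> max=22
step 5: append 10 -> window=[14, 10] -> max=14
step 6: append 24 -> window=[10, 24] -> max=24
step 7: append 11 -> window=[24, 11] -> max=24
step 8: append 24 -> window=[11, 24] -> max=24
step 9: append 17 -> window=[24, 17] -> max=24
step 10: append 24 -> window=[17, 24] -> max=24
step 11: append 15 -> window=[24, 15] -> max=24
step 12: append 6 -> window=[15, 6] -> max=15
step 13: append 21 -> window=[6, 21] -> max=21
step 14: append 20 -> window=[21, 20] -> max=21

Answer: 24 24 22 14 24 24 24 24 24 24 15 21 21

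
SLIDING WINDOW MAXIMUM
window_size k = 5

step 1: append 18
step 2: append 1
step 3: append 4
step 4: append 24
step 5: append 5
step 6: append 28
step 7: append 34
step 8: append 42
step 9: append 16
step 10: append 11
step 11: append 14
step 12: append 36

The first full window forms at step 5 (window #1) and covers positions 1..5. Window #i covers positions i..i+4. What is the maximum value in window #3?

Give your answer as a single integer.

step 1: append 18 -> window=[18] (not full yet)
step 2: append 1 -> window=[18, 1] (not full yet)
step 3: append 4 -> window=[18, 1, 4] (not full yet)
step 4: append 24 -> window=[18, 1, 4, 24] (not full yet)
step 5: append 5 -> window=[18, 1, 4, 24, 5] -> max=24
step 6: append 28 -> window=[1, 4, 24, 5, 28] -> max=28
step 7: append 34 -> window=[4, 24, 5, 28, 34] -> max=34
Window #3 max = 34

Answer: 34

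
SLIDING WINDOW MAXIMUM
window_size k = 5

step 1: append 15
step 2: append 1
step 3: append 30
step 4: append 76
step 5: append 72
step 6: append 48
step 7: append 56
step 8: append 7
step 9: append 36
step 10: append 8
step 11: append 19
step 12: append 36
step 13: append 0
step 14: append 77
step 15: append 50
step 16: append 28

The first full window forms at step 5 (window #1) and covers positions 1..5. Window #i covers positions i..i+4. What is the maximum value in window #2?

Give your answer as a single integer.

Answer: 76

Derivation:
step 1: append 15 -> window=[15] (not full yet)
step 2: append 1 -> window=[15, 1] (not full yet)
step 3: append 30 -> window=[15, 1, 30] (not full yet)
step 4: append 76 -> window=[15, 1, 30, 76] (not full yet)
step 5: append 72 -> window=[15, 1, 30, 76, 72] -> max=76
step 6: append 48 -> window=[1, 30, 76, 72, 48] -> max=76
Window #2 max = 76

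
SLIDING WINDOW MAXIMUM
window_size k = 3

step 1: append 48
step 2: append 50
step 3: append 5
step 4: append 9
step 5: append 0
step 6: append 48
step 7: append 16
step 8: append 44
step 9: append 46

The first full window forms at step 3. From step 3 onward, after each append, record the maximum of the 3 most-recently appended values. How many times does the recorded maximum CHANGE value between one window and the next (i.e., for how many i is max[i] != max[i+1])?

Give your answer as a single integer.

Answer: 3

Derivation:
step 1: append 48 -> window=[48] (not full yet)
step 2: append 50 -> window=[48, 50] (not full yet)
step 3: append 5 -> window=[48, 50, 5] -> max=50
step 4: append 9 -> window=[50, 5, 9] -> max=50
step 5: append 0 -> window=[5, 9, 0] -> max=9
step 6: append 48 -> window=[9, 0, 48] -> max=48
step 7: append 16 -> window=[0, 48, 16] -> max=48
step 8: append 44 -> window=[48, 16, 44] -> max=48
step 9: append 46 -> window=[16, 44, 46] -> max=46
Recorded maximums: 50 50 9 48 48 48 46
Changes between consecutive maximums: 3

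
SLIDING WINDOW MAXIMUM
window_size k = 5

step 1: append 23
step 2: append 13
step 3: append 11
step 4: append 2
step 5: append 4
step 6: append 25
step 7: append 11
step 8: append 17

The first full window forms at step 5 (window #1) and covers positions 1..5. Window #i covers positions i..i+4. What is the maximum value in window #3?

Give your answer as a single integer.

Answer: 25

Derivation:
step 1: append 23 -> window=[23] (not full yet)
step 2: append 13 -> window=[23, 13] (not full yet)
step 3: append 11 -> window=[23, 13, 11] (not full yet)
step 4: append 2 -> window=[23, 13, 11, 2] (not full yet)
step 5: append 4 -> window=[23, 13, 11, 2, 4] -> max=23
step 6: append 25 -> window=[13, 11, 2, 4, 25] -> max=25
step 7: append 11 -> window=[11, 2, 4, 25, 11] -> max=25
Window #3 max = 25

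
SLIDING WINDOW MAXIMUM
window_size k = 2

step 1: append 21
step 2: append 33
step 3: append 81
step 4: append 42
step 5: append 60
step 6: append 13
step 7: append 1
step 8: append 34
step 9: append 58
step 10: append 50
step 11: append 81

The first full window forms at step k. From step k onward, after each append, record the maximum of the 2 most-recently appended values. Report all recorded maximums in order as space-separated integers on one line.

step 1: append 21 -> window=[21] (not full yet)
step 2: append 33 -> window=[21, 33] -> max=33
step 3: append 81 -> window=[33, 81] -> max=81
step 4: append 42 -> window=[81, 42] -> max=81
step 5: append 60 -> window=[42, 60] -> max=60
step 6: append 13 -> window=[60, 13] -> max=60
step 7: append 1 -> window=[13, 1] -> max=13
step 8: append 34 -> window=[1, 34] -> max=34
step 9: append 58 -> window=[34, 58] -> max=58
step 10: append 50 -> window=[58, 50] -> max=58
step 11: append 81 -> window=[50, 81] -> max=81

Answer: 33 81 81 60 60 13 34 58 58 81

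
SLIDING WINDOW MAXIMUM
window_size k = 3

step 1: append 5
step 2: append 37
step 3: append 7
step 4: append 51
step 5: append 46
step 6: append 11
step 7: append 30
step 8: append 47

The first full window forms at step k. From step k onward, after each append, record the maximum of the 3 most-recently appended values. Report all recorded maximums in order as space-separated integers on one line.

step 1: append 5 -> window=[5] (not full yet)
step 2: append 37 -> window=[5, 37] (not full yet)
step 3: append 7 -> window=[5, 37, 7] -> max=37
step 4: append 51 -> window=[37, 7, 51] -> max=51
step 5: append 46 -> window=[7, 51, 46] -> max=51
step 6: append 11 -> window=[51, 46, 11] -> max=51
step 7: append 30 -> window=[46, 11, 30] -> max=46
step 8: append 47 -> window=[11, 30, 47] -> max=47

Answer: 37 51 51 51 46 47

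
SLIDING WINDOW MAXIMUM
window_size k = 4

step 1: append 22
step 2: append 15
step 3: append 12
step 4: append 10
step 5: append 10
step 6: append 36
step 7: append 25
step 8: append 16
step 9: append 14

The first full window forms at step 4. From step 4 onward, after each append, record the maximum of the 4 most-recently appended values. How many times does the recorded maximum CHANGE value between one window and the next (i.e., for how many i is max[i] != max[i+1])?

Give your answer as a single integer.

Answer: 2

Derivation:
step 1: append 22 -> window=[22] (not full yet)
step 2: append 15 -> window=[22, 15] (not full yet)
step 3: append 12 -> window=[22, 15, 12] (not full yet)
step 4: append 10 -> window=[22, 15, 12, 10] -> max=22
step 5: append 10 -> window=[15, 12, 10, 10] -> max=15
step 6: append 36 -> window=[12, 10, 10, 36] -> max=36
step 7: append 25 -> window=[10, 10, 36, 25] -> max=36
step 8: append 16 -> window=[10, 36, 25, 16] -> max=36
step 9: append 14 -> window=[36, 25, 16, 14] -> max=36
Recorded maximums: 22 15 36 36 36 36
Changes between consecutive maximums: 2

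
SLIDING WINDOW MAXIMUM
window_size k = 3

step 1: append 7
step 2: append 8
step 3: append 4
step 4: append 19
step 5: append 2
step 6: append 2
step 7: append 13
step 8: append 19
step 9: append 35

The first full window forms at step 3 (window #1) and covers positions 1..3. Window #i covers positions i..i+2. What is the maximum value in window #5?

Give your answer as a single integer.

step 1: append 7 -> window=[7] (not full yet)
step 2: append 8 -> window=[7, 8] (not full yet)
step 3: append 4 -> window=[7, 8, 4] -> max=8
step 4: append 19 -> window=[8, 4, 19] -> max=19
step 5: append 2 -> window=[4, 19, 2] -> max=19
step 6: append 2 -> window=[19, 2, 2] -> max=19
step 7: append 13 -> window=[2, 2, 13] -> max=13
Window #5 max = 13

Answer: 13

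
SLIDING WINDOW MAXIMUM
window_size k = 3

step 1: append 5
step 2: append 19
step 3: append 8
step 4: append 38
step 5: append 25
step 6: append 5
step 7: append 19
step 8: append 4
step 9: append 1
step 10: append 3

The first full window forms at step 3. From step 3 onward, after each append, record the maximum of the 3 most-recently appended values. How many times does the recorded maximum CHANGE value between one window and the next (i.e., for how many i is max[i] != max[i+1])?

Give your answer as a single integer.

Answer: 4

Derivation:
step 1: append 5 -> window=[5] (not full yet)
step 2: append 19 -> window=[5, 19] (not full yet)
step 3: append 8 -> window=[5, 19, 8] -> max=19
step 4: append 38 -> window=[19, 8, 38] -> max=38
step 5: append 25 -> window=[8, 38, 25] -> max=38
step 6: append 5 -> window=[38, 25, 5] -> max=38
step 7: append 19 -> window=[25, 5, 19] -> max=25
step 8: append 4 -> window=[5, 19, 4] -> max=19
step 9: append 1 -> window=[19, 4, 1] -> max=19
step 10: append 3 -> window=[4, 1, 3] -> max=4
Recorded maximums: 19 38 38 38 25 19 19 4
Changes between consecutive maximums: 4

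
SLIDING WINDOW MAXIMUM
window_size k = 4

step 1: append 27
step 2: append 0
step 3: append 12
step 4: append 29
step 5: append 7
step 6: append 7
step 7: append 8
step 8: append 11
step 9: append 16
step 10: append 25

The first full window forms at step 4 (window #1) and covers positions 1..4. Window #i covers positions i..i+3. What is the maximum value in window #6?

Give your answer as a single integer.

Answer: 16

Derivation:
step 1: append 27 -> window=[27] (not full yet)
step 2: append 0 -> window=[27, 0] (not full yet)
step 3: append 12 -> window=[27, 0, 12] (not full yet)
step 4: append 29 -> window=[27, 0, 12, 29] -> max=29
step 5: append 7 -> window=[0, 12, 29, 7] -> max=29
step 6: append 7 -> window=[12, 29, 7, 7] -> max=29
step 7: append 8 -> window=[29, 7, 7, 8] -> max=29
step 8: append 11 -> window=[7, 7, 8, 11] -> max=11
step 9: append 16 -> window=[7, 8, 11, 16] -> max=16
Window #6 max = 16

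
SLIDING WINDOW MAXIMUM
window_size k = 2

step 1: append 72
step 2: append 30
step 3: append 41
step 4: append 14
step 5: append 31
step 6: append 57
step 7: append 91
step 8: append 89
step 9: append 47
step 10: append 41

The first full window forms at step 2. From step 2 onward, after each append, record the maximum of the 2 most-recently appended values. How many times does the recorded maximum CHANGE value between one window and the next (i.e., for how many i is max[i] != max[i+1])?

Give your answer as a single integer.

step 1: append 72 -> window=[72] (not full yet)
step 2: append 30 -> window=[72, 30] -> max=72
step 3: append 41 -> window=[30, 41] -> max=41
step 4: append 14 -> window=[41, 14] -> max=41
step 5: append 31 -> window=[14, 31] -> max=31
step 6: append 57 -> window=[31, 57] -> max=57
step 7: append 91 -> window=[57, 91] -> max=91
step 8: append 89 -> window=[91, 89] -> max=91
step 9: append 47 -> window=[89, 47] -> max=89
step 10: append 41 -> window=[47, 41] -> max=47
Recorded maximums: 72 41 41 31 57 91 91 89 47
Changes between consecutive maximums: 6

Answer: 6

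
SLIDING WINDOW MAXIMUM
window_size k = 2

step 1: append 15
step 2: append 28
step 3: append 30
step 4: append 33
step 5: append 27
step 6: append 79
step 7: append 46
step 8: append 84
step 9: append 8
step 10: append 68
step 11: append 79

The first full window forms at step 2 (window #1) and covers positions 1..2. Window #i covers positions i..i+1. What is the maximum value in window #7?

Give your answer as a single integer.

Answer: 84

Derivation:
step 1: append 15 -> window=[15] (not full yet)
step 2: append 28 -> window=[15, 28] -> max=28
step 3: append 30 -> window=[28, 30] -> max=30
step 4: append 33 -> window=[30, 33] -> max=33
step 5: append 27 -> window=[33, 27] -> max=33
step 6: append 79 -> window=[27, 79] -> max=79
step 7: append 46 -> window=[79, 46] -> max=79
step 8: append 84 -> window=[46, 84] -> max=84
Window #7 max = 84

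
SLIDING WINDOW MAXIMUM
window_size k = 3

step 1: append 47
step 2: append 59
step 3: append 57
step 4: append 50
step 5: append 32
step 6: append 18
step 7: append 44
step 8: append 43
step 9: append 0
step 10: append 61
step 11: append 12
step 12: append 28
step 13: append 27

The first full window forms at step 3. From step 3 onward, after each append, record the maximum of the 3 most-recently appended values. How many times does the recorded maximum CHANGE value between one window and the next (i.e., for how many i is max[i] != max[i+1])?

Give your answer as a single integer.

Answer: 5

Derivation:
step 1: append 47 -> window=[47] (not full yet)
step 2: append 59 -> window=[47, 59] (not full yet)
step 3: append 57 -> window=[47, 59, 57] -> max=59
step 4: append 50 -> window=[59, 57, 50] -> max=59
step 5: append 32 -> window=[57, 50, 32] -> max=57
step 6: append 18 -> window=[50, 32, 18] -> max=50
step 7: append 44 -> window=[32, 18, 44] -> max=44
step 8: append 43 -> window=[18, 44, 43] -> max=44
step 9: append 0 -> window=[44, 43, 0] -> max=44
step 10: append 61 -> window=[43, 0, 61] -> max=61
step 11: append 12 -> window=[0, 61, 12] -> max=61
step 12: append 28 -> window=[61, 12, 28] -> max=61
step 13: append 27 -> window=[12, 28, 27] -> max=28
Recorded maximums: 59 59 57 50 44 44 44 61 61 61 28
Changes between consecutive maximums: 5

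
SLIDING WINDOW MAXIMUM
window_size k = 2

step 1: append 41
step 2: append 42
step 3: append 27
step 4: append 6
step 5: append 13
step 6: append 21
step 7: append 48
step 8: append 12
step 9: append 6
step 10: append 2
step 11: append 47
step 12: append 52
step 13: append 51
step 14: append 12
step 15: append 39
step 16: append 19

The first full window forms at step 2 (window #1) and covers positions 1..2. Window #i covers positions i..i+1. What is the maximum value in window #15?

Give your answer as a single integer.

step 1: append 41 -> window=[41] (not full yet)
step 2: append 42 -> window=[41, 42] -> max=42
step 3: append 27 -> window=[42, 27] -> max=42
step 4: append 6 -> window=[27, 6] -> max=27
step 5: append 13 -> window=[6, 13] -> max=13
step 6: append 21 -> window=[13, 21] -> max=21
step 7: append 48 -> window=[21, 48] -> max=48
step 8: append 12 -> window=[48, 12] -> max=48
step 9: append 6 -> window=[12, 6] -> max=12
step 10: append 2 -> window=[6, 2] -> max=6
step 11: append 47 -> window=[2, 47] -> max=47
step 12: append 52 -> window=[47, 52] -> max=52
step 13: append 51 -> window=[52, 51] -> max=52
step 14: append 12 -> window=[51, 12] -> max=51
step 15: append 39 -> window=[12, 39] -> max=39
step 16: append 19 -> window=[39, 19] -> max=39
Window #15 max = 39

Answer: 39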